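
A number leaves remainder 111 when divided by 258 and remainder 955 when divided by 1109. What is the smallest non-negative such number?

51969

Write x = 111 + 258·k. Then 258·k ≡ 955 − 111 ≡ 844 (mod 1109).
Need 258⁻¹ mod 1109. Extended Euclid on (1109, 258):
1109 = 4×258 + 77
258 = 3×77 + 27
77 = 2×27 + 23
27 = 1×23 + 4
23 = 5×4 + 3
4 = 1×3 + 1
3 = 3×1 + 0
Back-substitute:
1 = 4 − 3
1 = −23 + 6·4
1 = 6·27 − 7·23
1 = −7·77 + 20·27
1 = 20·258 − 67·77
1 = −67·1109 + 288·258
258⁻¹ ≡ 288 (mod 1109), so k ≡ 288·844 ≡ 201 (mod 1109).
x = 111 + 258·201 = 51969.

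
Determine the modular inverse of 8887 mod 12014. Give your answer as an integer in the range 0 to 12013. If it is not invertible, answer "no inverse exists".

Run Euclid on (12014, 8887):
12014 = 1×8887 + 3127
8887 = 2×3127 + 2633
3127 = 1×2633 + 494
2633 = 5×494 + 163
494 = 3×163 + 5
163 = 32×5 + 3
5 = 1×3 + 2
3 = 1×2 + 1
2 = 2×1 + 0
gcd = 1, so the inverse exists. Back-substitute:
1 = 3 − 2
1 = −5 + 2·3
1 = 2·163 − 65·5
1 = −65·494 + 197·163
1 = 197·2633 − 1050·494
1 = −1050·3127 + 1247·2633
1 = 1247·8887 − 3544·3127
1 = −3544·12014 + 4791·8887
So 8887·4791 ≡ 1 (mod 12014).

4791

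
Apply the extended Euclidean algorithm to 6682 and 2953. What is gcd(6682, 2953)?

Apply Euclid's algorithm to 6682 and 2953:
6682 = 2·2953 + 776
2953 = 3·776 + 625
776 = 1·625 + 151
625 = 4·151 + 21
151 = 7·21 + 4
21 = 5·4 + 1
4 = 4·1 + 0
gcd(6682, 2953) = 1.
Back-substituting:
1 = 21 − 5·4
1 = −5·151 + 36·21
1 = 36·625 − 149·151
1 = −149·776 + 185·625
1 = 185·2953 − 704·776
1 = −704·6682 + 1593·2953
So 1 = (-704)·6682 + (1593)·2953.

1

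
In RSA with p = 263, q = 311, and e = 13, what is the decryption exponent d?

φ(n) = (p−1)(q−1) = 262·310 = 81220.
Need d with 13·d ≡ 1 (mod 81220). Apply the extended Euclidean algorithm:
81220 = 6247·13 + 9
13 = 1·9 + 4
9 = 2·4 + 1
4 = 4·1 + 0
Back-substitute:
1 = 9 − 2·4
1 = −2·13 + 3·9
1 = 3·81220 − 18743·13
So 13·(-18743) ≡ 1 (mod 81220), hence d ≡ -18743 ≡ 62477 (mod 81220).

62477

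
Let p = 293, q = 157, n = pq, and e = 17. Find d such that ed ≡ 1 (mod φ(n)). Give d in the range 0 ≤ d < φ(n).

40193

φ(n) = (p−1)(q−1) = 292·156 = 45552.
Need d with 17·d ≡ 1 (mod 45552). Apply the extended Euclidean algorithm:
45552 = 2679*17 + 9
17 = 1*9 + 8
9 = 1*8 + 1
8 = 8*1 + 0
Back-substitute:
1 = 9 − 8
1 = −17 + 2·9
1 = 2·45552 − 5359·17
So 17·(-5359) ≡ 1 (mod 45552), hence d ≡ -5359 ≡ 40193 (mod 45552).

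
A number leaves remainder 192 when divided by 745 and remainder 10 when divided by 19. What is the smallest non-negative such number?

Write x = 192 + 745·k. Then 745·k ≡ 10 − 192 ≡ 8 (mod 19).
Need 745⁻¹ mod 19. Extended Euclid on (19, 4):
19 = 4×4 + 3
4 = 1×3 + 1
3 = 3×1 + 0
Back-substitute:
1 = 4 − 3
1 = −19 + 5·4
745⁻¹ ≡ 5 (mod 19), so k ≡ 5·8 ≡ 2 (mod 19).
x = 192 + 745·2 = 1682.

1682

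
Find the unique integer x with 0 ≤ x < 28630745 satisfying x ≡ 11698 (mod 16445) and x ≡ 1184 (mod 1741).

Write x = 11698 + 16445·k. Then 16445·k ≡ 1184 − 11698 ≡ 1673 (mod 1741).
Need 16445⁻¹ mod 1741. Extended Euclid on (1741, 776):
1741 = 2·776 + 189
776 = 4·189 + 20
189 = 9·20 + 9
20 = 2·9 + 2
9 = 4·2 + 1
2 = 2·1 + 0
Back-substitute:
1 = 9 − 4·2
1 = −4·20 + 9·9
1 = 9·189 − 85·20
1 = −85·776 + 349·189
1 = 349·1741 − 783·776
16445⁻¹ ≡ 958 (mod 1741), so k ≡ 958·1673 ≡ 1014 (mod 1741).
x = 11698 + 16445·1014 = 16686928.

16686928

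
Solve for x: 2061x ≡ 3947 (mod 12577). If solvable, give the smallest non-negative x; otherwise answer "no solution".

5610

First find gcd(2061, 12577):
12577 = 6*2061 + 211
2061 = 9*211 + 162
211 = 1*162 + 49
162 = 3*49 + 15
49 = 3*15 + 4
15 = 3*4 + 3
4 = 1*3 + 1
3 = 3*1 + 0
gcd = 1, so a unique solution mod 12577 exists.
Back-substitute for the Bézout coefficients:
1 = 4 − 3
1 = −15 + 4·4
1 = 4·49 − 13·15
1 = −13·162 + 43·49
1 = 43·211 − 56·162
1 = −56·2061 + 547·211
1 = 547·12577 − 3338·2061
So 2061·(-3338) ≡ 1 (mod 12577), giving 2061⁻¹ ≡ 9239.
x ≡ 2061⁻¹·3947 ≡ 9239·3947 ≡ 5610 (mod 12577).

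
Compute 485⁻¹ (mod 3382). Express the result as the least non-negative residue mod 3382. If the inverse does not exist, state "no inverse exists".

781

Extended Euclidean algorithm:
3382 = 6×485 + 472
485 = 1×472 + 13
472 = 36×13 + 4
13 = 3×4 + 1
4 = 4×1 + 0
The gcd is 1. Working backward:
1 = 13 − 3·4
1 = −3·472 + 109·13
1 = 109·485 − 112·472
1 = −112·3382 + 781·485
So 485·781 ≡ 1 (mod 3382).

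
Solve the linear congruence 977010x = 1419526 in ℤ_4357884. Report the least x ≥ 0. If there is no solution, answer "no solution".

no solution

gcd(977010, 4357884):
4357884 = 4·977010 + 449844
977010 = 2·449844 + 77322
449844 = 5·77322 + 63234
77322 = 1·63234 + 14088
63234 = 4·14088 + 6882
14088 = 2·6882 + 324
6882 = 21·324 + 78
324 = 4·78 + 12
78 = 6·12 + 6
12 = 2·6 + 0
gcd = 6, but 6 ∤ 1419526, so the congruence has no solution.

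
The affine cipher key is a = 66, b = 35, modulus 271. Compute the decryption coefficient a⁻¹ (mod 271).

193

Apply the Euclidean algorithm to 271 and 66:
271 = 4×66 + 7
66 = 9×7 + 3
7 = 2×3 + 1
3 = 3×1 + 0
The gcd is 1. Working backward:
1 = 7 − 2·3
1 = −2·66 + 19·7
1 = 19·271 − 78·66
Hence 66⁻¹ ≡ -78 ≡ 193 (mod 271).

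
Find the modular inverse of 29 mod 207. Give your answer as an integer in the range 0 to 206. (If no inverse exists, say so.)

Extended Euclidean algorithm:
207 = 7·29 + 4
29 = 7·4 + 1
4 = 4·1 + 0
Since gcd(29, 207) = 1, back-substitute to write 1 as a combination:
1 = 29 − 7·4
1 = −7·207 + 50·29
So 29·50 ≡ 1 (mod 207).

50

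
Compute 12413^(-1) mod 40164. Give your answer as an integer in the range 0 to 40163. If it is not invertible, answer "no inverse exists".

16505

Run Euclid on (40164, 12413):
40164 = 3*12413 + 2925
12413 = 4*2925 + 713
2925 = 4*713 + 73
713 = 9*73 + 56
73 = 1*56 + 17
56 = 3*17 + 5
17 = 3*5 + 2
5 = 2*2 + 1
2 = 2*1 + 0
gcd = 1, so the inverse exists. Back-substitute:
1 = 5 − 2·2
1 = −2·17 + 7·5
1 = 7·56 − 23·17
1 = −23·73 + 30·56
1 = 30·713 − 293·73
1 = −293·2925 + 1202·713
1 = 1202·12413 − 5101·2925
1 = −5101·40164 + 16505·12413
So 12413·16505 ≡ 1 (mod 40164).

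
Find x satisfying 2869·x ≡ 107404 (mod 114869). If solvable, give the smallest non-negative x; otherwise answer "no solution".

73347

First find gcd(2869, 114869):
114869 = 40·2869 + 109
2869 = 26·109 + 35
109 = 3·35 + 4
35 = 8·4 + 3
4 = 1·3 + 1
3 = 3·1 + 0
gcd = 1, so a unique solution mod 114869 exists.
Back-substitute for the Bézout coefficients:
1 = 4 − 3
1 = −35 + 9·4
1 = 9·109 − 28·35
1 = −28·2869 + 737·109
1 = 737·114869 − 29508·2869
So 2869·(-29508) ≡ 1 (mod 114869), giving 2869⁻¹ ≡ 85361.
x ≡ 2869⁻¹·107404 ≡ 85361·107404 ≡ 73347 (mod 114869).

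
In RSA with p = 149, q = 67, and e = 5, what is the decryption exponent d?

φ(n) = (p−1)(q−1) = 148·66 = 9768.
Need d with 5·d ≡ 1 (mod 9768). Apply the extended Euclidean algorithm:
9768 = 1953·5 + 3
5 = 1·3 + 2
3 = 1·2 + 1
2 = 2·1 + 0
Back-substitute:
1 = 3 − 2
1 = −5 + 2·3
1 = 2·9768 − 3907·5
So 5·(-3907) ≡ 1 (mod 9768), hence d ≡ -3907 ≡ 5861 (mod 9768).

5861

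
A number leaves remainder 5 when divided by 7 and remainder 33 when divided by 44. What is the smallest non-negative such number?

33

Write x = 5 + 7·k. Then 7·k ≡ 33 − 5 ≡ 28 (mod 44).
Need 7⁻¹ mod 44. Extended Euclid on (44, 7):
44 = 6·7 + 2
7 = 3·2 + 1
2 = 2·1 + 0
Back-substitute:
1 = 7 − 3·2
1 = −3·44 + 19·7
7⁻¹ ≡ 19 (mod 44), so k ≡ 19·28 ≡ 4 (mod 44).
x = 5 + 7·4 = 33.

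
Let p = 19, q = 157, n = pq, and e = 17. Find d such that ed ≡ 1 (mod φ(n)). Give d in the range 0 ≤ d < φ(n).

φ(n) = (p−1)(q−1) = 18·156 = 2808.
Need d with 17·d ≡ 1 (mod 2808). Apply the extended Euclidean algorithm:
2808 = 165*17 + 3
17 = 5*3 + 2
3 = 1*2 + 1
2 = 2*1 + 0
Back-substitute:
1 = 3 − 2
1 = −17 + 6·3
1 = 6·2808 − 991·17
So 17·(-991) ≡ 1 (mod 2808), hence d ≡ -991 ≡ 1817 (mod 2808).

1817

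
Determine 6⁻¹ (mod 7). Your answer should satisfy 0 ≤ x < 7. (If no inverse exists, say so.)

Run Euclid on (7, 6):
7 = 1·6 + 1
6 = 6·1 + 0
The gcd is 1. Working backward:
1 = 7 − 6
Thus 6·(-1) ≡ 1 (mod 7); reducing, -1 mod 7 = 6.

6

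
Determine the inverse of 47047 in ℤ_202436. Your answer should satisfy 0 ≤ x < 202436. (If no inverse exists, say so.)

no inverse exists

Compute gcd(47047, 202436):
202436 = 4×47047 + 14248
47047 = 3×14248 + 4303
14248 = 3×4303 + 1339
4303 = 3×1339 + 286
1339 = 4×286 + 195
286 = 1×195 + 91
195 = 2×91 + 13
91 = 7×13 + 0
Since gcd = 13 > 1, 47047 is not a unit mod 202436.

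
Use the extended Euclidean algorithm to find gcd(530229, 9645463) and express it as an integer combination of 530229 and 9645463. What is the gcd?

1

Apply Euclid's algorithm to 9645463 and 530229:
9645463 = 18·530229 + 101341
530229 = 5·101341 + 23524
101341 = 4·23524 + 7245
23524 = 3·7245 + 1789
7245 = 4·1789 + 89
1789 = 20·89 + 9
89 = 9·9 + 8
9 = 1·8 + 1
8 = 8·1 + 0
gcd(530229, 9645463) = 1.
Express as a combination:
1 = 9 − 8
1 = −89 + 10·9
1 = 10·1789 − 201·89
1 = −201·7245 + 814·1789
1 = 814·23524 − 2643·7245
1 = −2643·101341 + 11386·23524
1 = 11386·530229 − 59573·101341
1 = −59573·9645463 + 1083700·530229
So 1 = (-59573)·9645463 + (1083700)·530229.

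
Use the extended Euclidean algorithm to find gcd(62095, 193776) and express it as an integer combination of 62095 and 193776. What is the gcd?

11

Repeated division:
193776 = 3×62095 + 7491
62095 = 8×7491 + 2167
7491 = 3×2167 + 990
2167 = 2×990 + 187
990 = 5×187 + 55
187 = 3×55 + 22
55 = 2×22 + 11
22 = 2×11 + 0
gcd(62095, 193776) = 11.
Back-substituting:
11 = 55 − 2·22
11 = −2·187 + 7·55
11 = 7·990 − 37·187
11 = −37·2167 + 81·990
11 = 81·7491 − 280·2167
11 = −280·62095 + 2321·7491
11 = 2321·193776 − 7243·62095
So 11 = (2321)·193776 + (-7243)·62095.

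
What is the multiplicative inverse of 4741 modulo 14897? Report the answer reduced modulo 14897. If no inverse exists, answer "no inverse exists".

8421

Run Euclid on (14897, 4741):
14897 = 3×4741 + 674
4741 = 7×674 + 23
674 = 29×23 + 7
23 = 3×7 + 2
7 = 3×2 + 1
2 = 2×1 + 0
Since gcd(4741, 14897) = 1, back-substitute to write 1 as a combination:
1 = 7 − 3·2
1 = −3·23 + 10·7
1 = 10·674 − 293·23
1 = −293·4741 + 2061·674
1 = 2061·14897 − 6476·4741
Thus 4741·(-6476) ≡ 1 (mod 14897); reducing, -6476 mod 14897 = 8421.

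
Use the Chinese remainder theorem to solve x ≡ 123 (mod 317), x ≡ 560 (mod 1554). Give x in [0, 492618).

Write x = 123 + 317·k. Then 317·k ≡ 560 − 123 ≡ 437 (mod 1554).
Need 317⁻¹ mod 1554. Extended Euclid on (1554, 317):
1554 = 4·317 + 286
317 = 1·286 + 31
286 = 9·31 + 7
31 = 4·7 + 3
7 = 2·3 + 1
3 = 3·1 + 0
Back-substitute:
1 = 7 − 2·3
1 = −2·31 + 9·7
1 = 9·286 − 83·31
1 = −83·317 + 92·286
1 = 92·1554 − 451·317
317⁻¹ ≡ 1103 (mod 1554), so k ≡ 1103·437 ≡ 271 (mod 1554).
x = 123 + 317·271 = 86030.

86030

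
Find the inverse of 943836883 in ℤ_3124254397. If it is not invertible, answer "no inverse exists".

no inverse exists

Compute gcd(943836883, 3124254397):
3124254397 = 3×943836883 + 292743748
943836883 = 3×292743748 + 65605639
292743748 = 4×65605639 + 30321192
65605639 = 2×30321192 + 4963255
30321192 = 6×4963255 + 541662
4963255 = 9×541662 + 88297
541662 = 6×88297 + 11880
88297 = 7×11880 + 5137
11880 = 2×5137 + 1606
5137 = 3×1606 + 319
1606 = 5×319 + 11
319 = 29×11 + 0
gcd(943836883, 3124254397) = 11 ≠ 1, so 943836883 has no multiplicative inverse modulo 3124254397.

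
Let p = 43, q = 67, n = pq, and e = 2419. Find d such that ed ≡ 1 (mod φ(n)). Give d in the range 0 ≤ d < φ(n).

φ(n) = (p−1)(q−1) = 42·66 = 2772.
Need d with 2419·d ≡ 1 (mod 2772). Apply the extended Euclidean algorithm:
2772 = 1×2419 + 353
2419 = 6×353 + 301
353 = 1×301 + 52
301 = 5×52 + 41
52 = 1×41 + 11
41 = 3×11 + 8
11 = 1×8 + 3
8 = 2×3 + 2
3 = 1×2 + 1
2 = 2×1 + 0
Back-substitute:
1 = 3 − 2
1 = −8 + 3·3
1 = 3·11 − 4·8
1 = −4·41 + 15·11
1 = 15·52 − 19·41
1 = −19·301 + 110·52
1 = 110·353 − 129·301
1 = −129·2419 + 884·353
1 = 884·2772 − 1013·2419
So 2419·(-1013) ≡ 1 (mod 2772), hence d ≡ -1013 ≡ 1759 (mod 2772).

1759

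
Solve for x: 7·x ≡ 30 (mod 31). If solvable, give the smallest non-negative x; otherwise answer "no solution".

22

First find gcd(7, 31):
31 = 4*7 + 3
7 = 2*3 + 1
3 = 3*1 + 0
gcd = 1, so a unique solution mod 31 exists.
Back-substitute for the Bézout coefficients:
1 = 7 − 2·3
1 = −2·31 + 9·7
So 7·(9) ≡ 1 (mod 31), giving 7⁻¹ ≡ 9.
x ≡ 7⁻¹·30 ≡ 9·30 ≡ 22 (mod 31).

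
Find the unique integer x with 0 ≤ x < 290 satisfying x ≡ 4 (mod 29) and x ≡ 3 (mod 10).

33

Write x = 4 + 29·k. Then 29·k ≡ 3 − 4 ≡ 9 (mod 10).
Need 29⁻¹ mod 10. Extended Euclid on (10, 9):
10 = 1×9 + 1
9 = 9×1 + 0
Back-substitute:
1 = 10 − 9
29⁻¹ ≡ 9 (mod 10), so k ≡ 9·9 ≡ 1 (mod 10).
x = 4 + 29·1 = 33.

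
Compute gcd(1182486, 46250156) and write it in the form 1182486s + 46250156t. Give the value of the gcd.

2

Euclidean algorithm:
46250156 = 39*1182486 + 133202
1182486 = 8*133202 + 116870
133202 = 1*116870 + 16332
116870 = 7*16332 + 2546
16332 = 6*2546 + 1056
2546 = 2*1056 + 434
1056 = 2*434 + 188
434 = 2*188 + 58
188 = 3*58 + 14
58 = 4*14 + 2
14 = 7*2 + 0
gcd(1182486, 46250156) = 2.
Express as a combination:
2 = 58 − 4·14
2 = −4·188 + 13·58
2 = 13·434 − 30·188
2 = −30·1056 + 73·434
2 = 73·2546 − 176·1056
2 = −176·16332 + 1129·2546
2 = 1129·116870 − 8079·16332
2 = −8079·133202 + 9208·116870
2 = 9208·1182486 − 81743·133202
2 = −81743·46250156 + 3197185·1182486
So 2 = (-81743)·46250156 + (3197185)·1182486.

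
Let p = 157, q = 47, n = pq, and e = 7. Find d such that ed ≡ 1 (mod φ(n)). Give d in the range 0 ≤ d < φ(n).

φ(n) = (p−1)(q−1) = 156·46 = 7176.
Need d with 7·d ≡ 1 (mod 7176). Apply the extended Euclidean algorithm:
7176 = 1025×7 + 1
7 = 7×1 + 0
Back-substitute:
1 = 7176 − 1025·7
So 7·(-1025) ≡ 1 (mod 7176), hence d ≡ -1025 ≡ 6151 (mod 7176).

6151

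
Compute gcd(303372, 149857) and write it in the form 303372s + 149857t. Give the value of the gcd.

Apply Euclid's algorithm to 303372 and 149857:
303372 = 2*149857 + 3658
149857 = 40*3658 + 3537
3658 = 1*3537 + 121
3537 = 29*121 + 28
121 = 4*28 + 9
28 = 3*9 + 1
9 = 9*1 + 0
gcd(303372, 149857) = 1.
Back-substituting:
1 = 28 − 3·9
1 = −3·121 + 13·28
1 = 13·3537 − 380·121
1 = −380·3658 + 393·3537
1 = 393·149857 − 16100·3658
1 = −16100·303372 + 32593·149857
So 1 = (-16100)·303372 + (32593)·149857.

1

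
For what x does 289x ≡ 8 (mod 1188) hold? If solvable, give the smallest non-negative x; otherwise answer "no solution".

296

First find gcd(289, 1188):
1188 = 4·289 + 32
289 = 9·32 + 1
32 = 32·1 + 0
gcd = 1, so a unique solution mod 1188 exists.
Back-substitute for the Bézout coefficients:
1 = 289 − 9·32
1 = −9·1188 + 37·289
So 289·(37) ≡ 1 (mod 1188), giving 289⁻¹ ≡ 37.
x ≡ 289⁻¹·8 ≡ 37·8 ≡ 296 (mod 1188).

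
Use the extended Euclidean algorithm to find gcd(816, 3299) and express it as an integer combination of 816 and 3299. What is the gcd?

Repeated division:
3299 = 4·816 + 35
816 = 23·35 + 11
35 = 3·11 + 2
11 = 5·2 + 1
2 = 2·1 + 0
gcd(816, 3299) = 1.
Express as a combination:
1 = 11 − 5·2
1 = −5·35 + 16·11
1 = 16·816 − 373·35
1 = −373·3299 + 1508·816
So 1 = (-373)·3299 + (1508)·816.

1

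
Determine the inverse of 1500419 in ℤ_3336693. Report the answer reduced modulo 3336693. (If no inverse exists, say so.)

gcd(3336693, 1500419) by repeated division:
3336693 = 2×1500419 + 335855
1500419 = 4×335855 + 156999
335855 = 2×156999 + 21857
156999 = 7×21857 + 4000
21857 = 5×4000 + 1857
4000 = 2×1857 + 286
1857 = 6×286 + 141
286 = 2×141 + 4
141 = 35×4 + 1
4 = 4×1 + 0
Since gcd(1500419, 3336693) = 1, back-substitute to write 1 as a combination:
1 = 141 − 35·4
1 = −35·286 + 71·141
1 = 71·1857 − 461·286
1 = −461·4000 + 993·1857
1 = 993·21857 − 5426·4000
1 = −5426·156999 + 38975·21857
1 = 38975·335855 − 83376·156999
1 = −83376·1500419 + 372479·335855
1 = 372479·3336693 − 828334·1500419
Hence 1500419⁻¹ ≡ -828334 ≡ 2508359 (mod 3336693).

2508359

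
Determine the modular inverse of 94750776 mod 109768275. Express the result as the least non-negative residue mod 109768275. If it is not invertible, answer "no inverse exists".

Euclidean algorithm on 109768275, 94750776:
109768275 = 1×94750776 + 15017499
94750776 = 6×15017499 + 4645782
15017499 = 3×4645782 + 1080153
4645782 = 4×1080153 + 325170
1080153 = 3×325170 + 104643
325170 = 3×104643 + 11241
104643 = 9×11241 + 3474
11241 = 3×3474 + 819
3474 = 4×819 + 198
819 = 4×198 + 27
198 = 7×27 + 9
27 = 3×9 + 0
gcd(94750776, 109768275) = 9 ≠ 1, so 94750776 has no multiplicative inverse modulo 109768275.

no inverse exists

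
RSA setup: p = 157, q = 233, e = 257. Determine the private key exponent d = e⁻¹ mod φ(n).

5633

φ(n) = (p−1)(q−1) = 156·232 = 36192.
Need d with 257·d ≡ 1 (mod 36192). Apply the extended Euclidean algorithm:
36192 = 140·257 + 212
257 = 1·212 + 45
212 = 4·45 + 32
45 = 1·32 + 13
32 = 2·13 + 6
13 = 2·6 + 1
6 = 6·1 + 0
Back-substitute:
1 = 13 − 2·6
1 = −2·32 + 5·13
1 = 5·45 − 7·32
1 = −7·212 + 33·45
1 = 33·257 − 40·212
1 = −40·36192 + 5633·257
So 257·5633 ≡ 1 (mod 36192), hence d = 5633.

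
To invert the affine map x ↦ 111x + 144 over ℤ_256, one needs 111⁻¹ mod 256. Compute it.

143

Run Euclid on (256, 111):
256 = 2×111 + 34
111 = 3×34 + 9
34 = 3×9 + 7
9 = 1×7 + 2
7 = 3×2 + 1
2 = 2×1 + 0
The gcd is 1. Working backward:
1 = 7 − 3·2
1 = −3·9 + 4·7
1 = 4·34 − 15·9
1 = −15·111 + 49·34
1 = 49·256 − 113·111
So 111·(-113) ≡ 1 (mod 256), and -113 ≡ 143 (mod 256).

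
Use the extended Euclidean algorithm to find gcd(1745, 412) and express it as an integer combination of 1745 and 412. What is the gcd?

Euclidean algorithm:
1745 = 4·412 + 97
412 = 4·97 + 24
97 = 4·24 + 1
24 = 24·1 + 0
gcd(1745, 412) = 1.
Working backward:
1 = 97 − 4·24
1 = −4·412 + 17·97
1 = 17·1745 − 72·412
So 1 = (17)·1745 + (-72)·412.

1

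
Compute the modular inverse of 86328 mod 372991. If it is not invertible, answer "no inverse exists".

282435

Run Euclid on (372991, 86328):
372991 = 4×86328 + 27679
86328 = 3×27679 + 3291
27679 = 8×3291 + 1351
3291 = 2×1351 + 589
1351 = 2×589 + 173
589 = 3×173 + 70
173 = 2×70 + 33
70 = 2×33 + 4
33 = 8×4 + 1
4 = 4×1 + 0
gcd = 1, so the inverse exists. Back-substitute:
1 = 33 − 8·4
1 = −8·70 + 17·33
1 = 17·173 − 42·70
1 = −42·589 + 143·173
1 = 143·1351 − 328·589
1 = −328·3291 + 799·1351
1 = 799·27679 − 6720·3291
1 = −6720·86328 + 20959·27679
1 = 20959·372991 − 90556·86328
Hence 86328⁻¹ ≡ -90556 ≡ 282435 (mod 372991).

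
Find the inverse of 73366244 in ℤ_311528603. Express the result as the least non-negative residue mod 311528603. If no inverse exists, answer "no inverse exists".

gcd(311528603, 73366244) by repeated division:
311528603 = 4·73366244 + 18063627
73366244 = 4·18063627 + 1111736
18063627 = 16·1111736 + 275851
1111736 = 4·275851 + 8332
275851 = 33·8332 + 895
8332 = 9·895 + 277
895 = 3·277 + 64
277 = 4·64 + 21
64 = 3·21 + 1
21 = 21·1 + 0
The gcd is 1. Working backward:
1 = 64 − 3·21
1 = −3·277 + 13·64
1 = 13·895 − 42·277
1 = −42·8332 + 391·895
1 = 391·275851 − 12945·8332
1 = −12945·1111736 + 52171·275851
1 = 52171·18063627 − 847681·1111736
1 = −847681·73366244 + 3442895·18063627
1 = 3442895·311528603 − 14619261·73366244
So 73366244·(-14619261) ≡ 1 (mod 311528603), and -14619261 ≡ 296909342 (mod 311528603).

296909342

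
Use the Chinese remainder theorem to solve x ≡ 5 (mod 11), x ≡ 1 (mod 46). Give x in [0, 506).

93

Write x = 5 + 11·k. Then 11·k ≡ 1 − 5 ≡ 42 (mod 46).
Need 11⁻¹ mod 46. Extended Euclid on (46, 11):
46 = 4·11 + 2
11 = 5·2 + 1
2 = 2·1 + 0
Back-substitute:
1 = 11 − 5·2
1 = −5·46 + 21·11
11⁻¹ ≡ 21 (mod 46), so k ≡ 21·42 ≡ 8 (mod 46).
x = 5 + 11·8 = 93.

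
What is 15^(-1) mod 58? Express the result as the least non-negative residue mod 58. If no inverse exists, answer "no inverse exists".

31

Extended Euclidean algorithm:
58 = 3×15 + 13
15 = 1×13 + 2
13 = 6×2 + 1
2 = 2×1 + 0
The gcd is 1. Working backward:
1 = 13 − 6·2
1 = −6·15 + 7·13
1 = 7·58 − 27·15
Thus 15·(-27) ≡ 1 (mod 58); reducing, -27 mod 58 = 31.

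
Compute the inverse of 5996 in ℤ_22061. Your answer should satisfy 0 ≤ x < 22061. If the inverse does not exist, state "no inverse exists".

15258

gcd(22061, 5996) by repeated division:
22061 = 3*5996 + 4073
5996 = 1*4073 + 1923
4073 = 2*1923 + 227
1923 = 8*227 + 107
227 = 2*107 + 13
107 = 8*13 + 3
13 = 4*3 + 1
3 = 3*1 + 0
gcd = 1, so the inverse exists. Back-substitute:
1 = 13 − 4·3
1 = −4·107 + 33·13
1 = 33·227 − 70·107
1 = −70·1923 + 593·227
1 = 593·4073 − 1256·1923
1 = −1256·5996 + 1849·4073
1 = 1849·22061 − 6803·5996
Thus 5996·(-6803) ≡ 1 (mod 22061); reducing, -6803 mod 22061 = 15258.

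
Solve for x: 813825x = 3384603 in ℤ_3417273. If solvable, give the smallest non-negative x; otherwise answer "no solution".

94751

First find gcd(813825, 3417273):
3417273 = 4×813825 + 161973
813825 = 5×161973 + 3960
161973 = 40×3960 + 3573
3960 = 1×3573 + 387
3573 = 9×387 + 90
387 = 4×90 + 27
90 = 3×27 + 9
27 = 3×9 + 0
gcd = 9 and 9 | 3384603, so solutions exist. Divide through by 9: 90425x ≡ 376067 (mod 379697).
Now find 90425⁻¹ mod 379697:
379697 = 4*90425 + 17997
90425 = 5*17997 + 440
17997 = 40*440 + 397
440 = 1*397 + 43
397 = 9*43 + 10
43 = 4*10 + 3
10 = 3*3 + 1
3 = 3*1 + 0
Back-substitute:
1 = 10 − 3·3
1 = −3·43 + 13·10
1 = 13·397 − 120·43
1 = −120·440 + 133·397
1 = 133·17997 − 5440·440
1 = −5440·90425 + 27333·17997
1 = 27333·379697 − 114772·90425
So 90425·(-114772) ≡ 1 (mod 379697), i.e. 90425⁻¹ ≡ 264925.
Then x ≡ 264925·376067 ≡ 94751 (mod 379697); the smallest non-negative solution is x = 94751.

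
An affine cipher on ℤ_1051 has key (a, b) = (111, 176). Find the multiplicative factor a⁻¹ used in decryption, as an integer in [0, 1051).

303

gcd(1051, 111) by repeated division:
1051 = 9×111 + 52
111 = 2×52 + 7
52 = 7×7 + 3
7 = 2×3 + 1
3 = 3×1 + 0
The gcd is 1. Working backward:
1 = 7 − 2·3
1 = −2·52 + 15·7
1 = 15·111 − 32·52
1 = −32·1051 + 303·111
So 111·303 ≡ 1 (mod 1051).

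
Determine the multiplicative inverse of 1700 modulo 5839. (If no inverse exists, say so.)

3919

Extended Euclidean algorithm:
5839 = 3·1700 + 739
1700 = 2·739 + 222
739 = 3·222 + 73
222 = 3·73 + 3
73 = 24·3 + 1
3 = 3·1 + 0
The gcd is 1. Working backward:
1 = 73 − 24·3
1 = −24·222 + 73·73
1 = 73·739 − 243·222
1 = −243·1700 + 559·739
1 = 559·5839 − 1920·1700
Thus 1700·(-1920) ≡ 1 (mod 5839); reducing, -1920 mod 5839 = 3919.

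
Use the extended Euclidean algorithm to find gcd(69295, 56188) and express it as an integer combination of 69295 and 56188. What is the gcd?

1

Apply Euclid's algorithm to 69295 and 56188:
69295 = 1*56188 + 13107
56188 = 4*13107 + 3760
13107 = 3*3760 + 1827
3760 = 2*1827 + 106
1827 = 17*106 + 25
106 = 4*25 + 6
25 = 4*6 + 1
6 = 6*1 + 0
gcd(69295, 56188) = 1.
Express as a combination:
1 = 25 − 4·6
1 = −4·106 + 17·25
1 = 17·1827 − 293·106
1 = −293·3760 + 603·1827
1 = 603·13107 − 2102·3760
1 = −2102·56188 + 9011·13107
1 = 9011·69295 − 11113·56188
So 1 = (9011)·69295 + (-11113)·56188.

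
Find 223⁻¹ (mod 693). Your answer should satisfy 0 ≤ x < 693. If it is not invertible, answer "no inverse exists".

Run Euclid on (693, 223):
693 = 3*223 + 24
223 = 9*24 + 7
24 = 3*7 + 3
7 = 2*3 + 1
3 = 3*1 + 0
The gcd is 1. Working backward:
1 = 7 − 2·3
1 = −2·24 + 7·7
1 = 7·223 − 65·24
1 = −65·693 + 202·223
So 223·202 ≡ 1 (mod 693).

202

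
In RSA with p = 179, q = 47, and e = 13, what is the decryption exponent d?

4409

φ(n) = (p−1)(q−1) = 178·46 = 8188.
Need d with 13·d ≡ 1 (mod 8188). Apply the extended Euclidean algorithm:
8188 = 629*13 + 11
13 = 1*11 + 2
11 = 5*2 + 1
2 = 2*1 + 0
Back-substitute:
1 = 11 − 5·2
1 = −5·13 + 6·11
1 = 6·8188 − 3779·13
So 13·(-3779) ≡ 1 (mod 8188), hence d ≡ -3779 ≡ 4409 (mod 8188).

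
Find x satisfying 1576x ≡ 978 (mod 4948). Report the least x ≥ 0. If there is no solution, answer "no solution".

no solution

gcd(1576, 4948):
4948 = 3*1576 + 220
1576 = 7*220 + 36
220 = 6*36 + 4
36 = 9*4 + 0
gcd = 4, but 4 ∤ 978, so the congruence has no solution.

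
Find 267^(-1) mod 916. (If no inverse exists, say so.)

Extended Euclidean algorithm:
916 = 3×267 + 115
267 = 2×115 + 37
115 = 3×37 + 4
37 = 9×4 + 1
4 = 4×1 + 0
gcd = 1, so the inverse exists. Back-substitute:
1 = 37 − 9·4
1 = −9·115 + 28·37
1 = 28·267 − 65·115
1 = −65·916 + 223·267
So 267·223 ≡ 1 (mod 916).

223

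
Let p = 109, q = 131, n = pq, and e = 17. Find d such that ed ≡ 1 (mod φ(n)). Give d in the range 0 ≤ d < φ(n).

φ(n) = (p−1)(q−1) = 108·130 = 14040.
Need d with 17·d ≡ 1 (mod 14040). Apply the extended Euclidean algorithm:
14040 = 825*17 + 15
17 = 1*15 + 2
15 = 7*2 + 1
2 = 2*1 + 0
Back-substitute:
1 = 15 − 7·2
1 = −7·17 + 8·15
1 = 8·14040 − 6607·17
So 17·(-6607) ≡ 1 (mod 14040), hence d ≡ -6607 ≡ 7433 (mod 14040).

7433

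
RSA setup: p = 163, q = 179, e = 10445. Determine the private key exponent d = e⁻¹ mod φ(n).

17597

φ(n) = (p−1)(q−1) = 162·178 = 28836.
Need d with 10445·d ≡ 1 (mod 28836). Apply the extended Euclidean algorithm:
28836 = 2×10445 + 7946
10445 = 1×7946 + 2499
7946 = 3×2499 + 449
2499 = 5×449 + 254
449 = 1×254 + 195
254 = 1×195 + 59
195 = 3×59 + 18
59 = 3×18 + 5
18 = 3×5 + 3
5 = 1×3 + 2
3 = 1×2 + 1
2 = 2×1 + 0
Back-substitute:
1 = 3 − 2
1 = −5 + 2·3
1 = 2·18 − 7·5
1 = −7·59 + 23·18
1 = 23·195 − 76·59
1 = −76·254 + 99·195
1 = 99·449 − 175·254
1 = −175·2499 + 974·449
1 = 974·7946 − 3097·2499
1 = −3097·10445 + 4071·7946
1 = 4071·28836 − 11239·10445
So 10445·(-11239) ≡ 1 (mod 28836), hence d ≡ -11239 ≡ 17597 (mod 28836).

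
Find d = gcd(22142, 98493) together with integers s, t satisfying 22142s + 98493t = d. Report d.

1

Apply Euclid's algorithm to 98493 and 22142:
98493 = 4×22142 + 9925
22142 = 2×9925 + 2292
9925 = 4×2292 + 757
2292 = 3×757 + 21
757 = 36×21 + 1
21 = 21×1 + 0
gcd(22142, 98493) = 1.
Express as a combination:
1 = 757 − 36·21
1 = −36·2292 + 109·757
1 = 109·9925 − 472·2292
1 = −472·22142 + 1053·9925
1 = 1053·98493 − 4684·22142
So 1 = (1053)·98493 + (-4684)·22142.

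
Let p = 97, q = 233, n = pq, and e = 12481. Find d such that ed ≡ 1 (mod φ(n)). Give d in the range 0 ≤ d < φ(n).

φ(n) = (p−1)(q−1) = 96·232 = 22272.
Need d with 12481·d ≡ 1 (mod 22272). Apply the extended Euclidean algorithm:
22272 = 1*12481 + 9791
12481 = 1*9791 + 2690
9791 = 3*2690 + 1721
2690 = 1*1721 + 969
1721 = 1*969 + 752
969 = 1*752 + 217
752 = 3*217 + 101
217 = 2*101 + 15
101 = 6*15 + 11
15 = 1*11 + 4
11 = 2*4 + 3
4 = 1*3 + 1
3 = 3*1 + 0
Back-substitute:
1 = 4 − 3
1 = −11 + 3·4
1 = 3·15 − 4·11
1 = −4·101 + 27·15
1 = 27·217 − 58·101
1 = −58·752 + 201·217
1 = 201·969 − 259·752
1 = −259·1721 + 460·969
1 = 460·2690 − 719·1721
1 = −719·9791 + 2617·2690
1 = 2617·12481 − 3336·9791
1 = −3336·22272 + 5953·12481
So 12481·5953 ≡ 1 (mod 22272), hence d = 5953.

5953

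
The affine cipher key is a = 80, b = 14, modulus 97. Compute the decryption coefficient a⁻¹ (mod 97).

57

Apply the Euclidean algorithm to 97 and 80:
97 = 1×80 + 17
80 = 4×17 + 12
17 = 1×12 + 5
12 = 2×5 + 2
5 = 2×2 + 1
2 = 2×1 + 0
Since gcd(80, 97) = 1, back-substitute to write 1 as a combination:
1 = 5 − 2·2
1 = −2·12 + 5·5
1 = 5·17 − 7·12
1 = −7·80 + 33·17
1 = 33·97 − 40·80
So 80·(-40) ≡ 1 (mod 97), and -40 ≡ 57 (mod 97).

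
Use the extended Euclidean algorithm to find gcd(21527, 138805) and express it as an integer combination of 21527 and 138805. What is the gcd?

Repeated division:
138805 = 6·21527 + 9643
21527 = 2·9643 + 2241
9643 = 4·2241 + 679
2241 = 3·679 + 204
679 = 3·204 + 67
204 = 3·67 + 3
67 = 22·3 + 1
3 = 3·1 + 0
gcd(21527, 138805) = 1.
Working backward:
1 = 67 − 22·3
1 = −22·204 + 67·67
1 = 67·679 − 223·204
1 = −223·2241 + 736·679
1 = 736·9643 − 3167·2241
1 = −3167·21527 + 7070·9643
1 = 7070·138805 − 45587·21527
So 1 = (7070)·138805 + (-45587)·21527.

1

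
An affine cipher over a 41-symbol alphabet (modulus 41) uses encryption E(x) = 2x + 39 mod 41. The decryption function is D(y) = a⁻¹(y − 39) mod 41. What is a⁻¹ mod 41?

21

Run Euclid on (41, 2):
41 = 20·2 + 1
2 = 2·1 + 0
gcd = 1, so the inverse exists. Back-substitute:
1 = 41 − 20·2
Thus 2·(-20) ≡ 1 (mod 41); reducing, -20 mod 41 = 21.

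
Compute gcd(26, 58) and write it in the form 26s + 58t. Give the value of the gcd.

Apply Euclid's algorithm to 58 and 26:
58 = 2·26 + 6
26 = 4·6 + 2
6 = 3·2 + 0
gcd(26, 58) = 2.
Back-substituting:
2 = 26 − 4·6
2 = −4·58 + 9·26
So 2 = (-4)·58 + (9)·26.

2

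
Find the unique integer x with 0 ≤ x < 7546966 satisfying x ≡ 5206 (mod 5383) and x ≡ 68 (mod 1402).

Write x = 5206 + 5383·k. Then 5383·k ≡ 68 − 5206 ≡ 470 (mod 1402).
Need 5383⁻¹ mod 1402. Extended Euclid on (1402, 1177):
1402 = 1*1177 + 225
1177 = 5*225 + 52
225 = 4*52 + 17
52 = 3*17 + 1
17 = 17*1 + 0
Back-substitute:
1 = 52 − 3·17
1 = −3·225 + 13·52
1 = 13·1177 − 68·225
1 = −68·1402 + 81·1177
5383⁻¹ ≡ 81 (mod 1402), so k ≡ 81·470 ≡ 216 (mod 1402).
x = 5206 + 5383·216 = 1167934.

1167934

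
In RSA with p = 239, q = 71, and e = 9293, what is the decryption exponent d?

8157

φ(n) = (p−1)(q−1) = 238·70 = 16660.
Need d with 9293·d ≡ 1 (mod 16660). Apply the extended Euclidean algorithm:
16660 = 1·9293 + 7367
9293 = 1·7367 + 1926
7367 = 3·1926 + 1589
1926 = 1·1589 + 337
1589 = 4·337 + 241
337 = 1·241 + 96
241 = 2·96 + 49
96 = 1·49 + 47
49 = 1·47 + 2
47 = 23·2 + 1
2 = 2·1 + 0
Back-substitute:
1 = 47 − 23·2
1 = −23·49 + 24·47
1 = 24·96 − 47·49
1 = −47·241 + 118·96
1 = 118·337 − 165·241
1 = −165·1589 + 778·337
1 = 778·1926 − 943·1589
1 = −943·7367 + 3607·1926
1 = 3607·9293 − 4550·7367
1 = −4550·16660 + 8157·9293
So 9293·8157 ≡ 1 (mod 16660), hence d = 8157.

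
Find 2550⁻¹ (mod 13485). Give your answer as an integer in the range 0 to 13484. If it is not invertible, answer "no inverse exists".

no inverse exists

Euclidean algorithm on 13485, 2550:
13485 = 5*2550 + 735
2550 = 3*735 + 345
735 = 2*345 + 45
345 = 7*45 + 30
45 = 1*30 + 15
30 = 2*15 + 0
Since gcd = 15 > 1, 2550 is not a unit mod 13485.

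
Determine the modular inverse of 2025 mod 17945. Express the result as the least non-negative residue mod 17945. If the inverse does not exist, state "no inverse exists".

no inverse exists

Euclidean algorithm on 17945, 2025:
17945 = 8·2025 + 1745
2025 = 1·1745 + 280
1745 = 6·280 + 65
280 = 4·65 + 20
65 = 3·20 + 5
20 = 4·5 + 0
gcd(2025, 17945) = 5 ≠ 1, so 2025 has no multiplicative inverse modulo 17945.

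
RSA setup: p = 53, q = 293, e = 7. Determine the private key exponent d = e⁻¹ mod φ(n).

13015

φ(n) = (p−1)(q−1) = 52·292 = 15184.
Need d with 7·d ≡ 1 (mod 15184). Apply the extended Euclidean algorithm:
15184 = 2169*7 + 1
7 = 7*1 + 0
Back-substitute:
1 = 15184 − 2169·7
So 7·(-2169) ≡ 1 (mod 15184), hence d ≡ -2169 ≡ 13015 (mod 15184).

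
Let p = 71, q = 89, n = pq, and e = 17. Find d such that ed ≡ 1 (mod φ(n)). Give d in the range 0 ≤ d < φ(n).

5073

φ(n) = (p−1)(q−1) = 70·88 = 6160.
Need d with 17·d ≡ 1 (mod 6160). Apply the extended Euclidean algorithm:
6160 = 362*17 + 6
17 = 2*6 + 5
6 = 1*5 + 1
5 = 5*1 + 0
Back-substitute:
1 = 6 − 5
1 = −17 + 3·6
1 = 3·6160 − 1087·17
So 17·(-1087) ≡ 1 (mod 6160), hence d ≡ -1087 ≡ 5073 (mod 6160).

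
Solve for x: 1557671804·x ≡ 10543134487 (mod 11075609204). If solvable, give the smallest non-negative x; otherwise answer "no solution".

gcd(1557671804, 11075609204):
11075609204 = 7*1557671804 + 171906576
1557671804 = 9*171906576 + 10512620
171906576 = 16*10512620 + 3704656
10512620 = 2*3704656 + 3103308
3704656 = 1*3103308 + 601348
3103308 = 5*601348 + 96568
601348 = 6*96568 + 21940
96568 = 4*21940 + 8808
21940 = 2*8808 + 4324
8808 = 2*4324 + 160
4324 = 27*160 + 4
160 = 40*4 + 0
gcd = 4, but 4 ∤ 10543134487, so the congruence has no solution.

no solution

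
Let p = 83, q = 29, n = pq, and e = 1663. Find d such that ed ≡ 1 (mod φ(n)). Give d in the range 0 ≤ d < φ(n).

φ(n) = (p−1)(q−1) = 82·28 = 2296.
Need d with 1663·d ≡ 1 (mod 2296). Apply the extended Euclidean algorithm:
2296 = 1*1663 + 633
1663 = 2*633 + 397
633 = 1*397 + 236
397 = 1*236 + 161
236 = 1*161 + 75
161 = 2*75 + 11
75 = 6*11 + 9
11 = 1*9 + 2
9 = 4*2 + 1
2 = 2*1 + 0
Back-substitute:
1 = 9 − 4·2
1 = −4·11 + 5·9
1 = 5·75 − 34·11
1 = −34·161 + 73·75
1 = 73·236 − 107·161
1 = −107·397 + 180·236
1 = 180·633 − 287·397
1 = −287·1663 + 754·633
1 = 754·2296 − 1041·1663
So 1663·(-1041) ≡ 1 (mod 2296), hence d ≡ -1041 ≡ 1255 (mod 2296).

1255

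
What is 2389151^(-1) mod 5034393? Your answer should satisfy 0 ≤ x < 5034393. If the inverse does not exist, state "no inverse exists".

932054

gcd(5034393, 2389151) by repeated division:
5034393 = 2*2389151 + 256091
2389151 = 9*256091 + 84332
256091 = 3*84332 + 3095
84332 = 27*3095 + 767
3095 = 4*767 + 27
767 = 28*27 + 11
27 = 2*11 + 5
11 = 2*5 + 1
5 = 5*1 + 0
gcd = 1, so the inverse exists. Back-substitute:
1 = 11 − 2·5
1 = −2·27 + 5·11
1 = 5·767 − 142·27
1 = −142·3095 + 573·767
1 = 573·84332 − 15613·3095
1 = −15613·256091 + 47412·84332
1 = 47412·2389151 − 442321·256091
1 = −442321·5034393 + 932054·2389151
So 2389151·932054 ≡ 1 (mod 5034393).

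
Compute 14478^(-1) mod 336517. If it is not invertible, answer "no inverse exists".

Apply the Euclidean algorithm to 336517 and 14478:
336517 = 23·14478 + 3523
14478 = 4·3523 + 386
3523 = 9·386 + 49
386 = 7·49 + 43
49 = 1·43 + 6
43 = 7·6 + 1
6 = 6·1 + 0
Since gcd(14478, 336517) = 1, back-substitute to write 1 as a combination:
1 = 43 − 7·6
1 = −7·49 + 8·43
1 = 8·386 − 63·49
1 = −63·3523 + 575·386
1 = 575·14478 − 2363·3523
1 = −2363·336517 + 54924·14478
So 14478·54924 ≡ 1 (mod 336517).

54924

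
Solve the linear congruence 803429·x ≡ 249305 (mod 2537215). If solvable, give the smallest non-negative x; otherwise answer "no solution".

1950740

First find gcd(803429, 2537215):
2537215 = 3*803429 + 126928
803429 = 6*126928 + 41861
126928 = 3*41861 + 1345
41861 = 31*1345 + 166
1345 = 8*166 + 17
166 = 9*17 + 13
17 = 1*13 + 4
13 = 3*4 + 1
4 = 4*1 + 0
gcd = 1, so a unique solution mod 2537215 exists.
Back-substitute for the Bézout coefficients:
1 = 13 − 3·4
1 = −3·17 + 4·13
1 = 4·166 − 39·17
1 = −39·1345 + 316·166
1 = 316·41861 − 9835·1345
1 = −9835·126928 + 29821·41861
1 = 29821·803429 − 188761·126928
1 = −188761·2537215 + 596104·803429
So 803429·(596104) ≡ 1 (mod 2537215), giving 803429⁻¹ ≡ 596104.
x ≡ 803429⁻¹·249305 ≡ 596104·249305 ≡ 1950740 (mod 2537215).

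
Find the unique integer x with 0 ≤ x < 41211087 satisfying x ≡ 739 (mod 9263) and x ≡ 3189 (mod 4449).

7401876

Write x = 739 + 9263·k. Then 9263·k ≡ 3189 − 739 ≡ 2450 (mod 4449).
Need 9263⁻¹ mod 4449. Extended Euclid on (4449, 365):
4449 = 12×365 + 69
365 = 5×69 + 20
69 = 3×20 + 9
20 = 2×9 + 2
9 = 4×2 + 1
2 = 2×1 + 0
Back-substitute:
1 = 9 − 4·2
1 = −4·20 + 9·9
1 = 9·69 − 31·20
1 = −31·365 + 164·69
1 = 164·4449 − 1999·365
9263⁻¹ ≡ 2450 (mod 4449), so k ≡ 2450·2450 ≡ 799 (mod 4449).
x = 739 + 9263·799 = 7401876.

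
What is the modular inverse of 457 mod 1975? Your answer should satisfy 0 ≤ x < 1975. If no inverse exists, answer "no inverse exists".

618

Apply the Euclidean algorithm to 1975 and 457:
1975 = 4×457 + 147
457 = 3×147 + 16
147 = 9×16 + 3
16 = 5×3 + 1
3 = 3×1 + 0
The gcd is 1. Working backward:
1 = 16 − 5·3
1 = −5·147 + 46·16
1 = 46·457 − 143·147
1 = −143·1975 + 618·457
So 457·618 ≡ 1 (mod 1975).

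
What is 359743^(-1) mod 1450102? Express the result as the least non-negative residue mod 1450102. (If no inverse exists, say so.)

1271217

Extended Euclidean algorithm:
1450102 = 4×359743 + 11130
359743 = 32×11130 + 3583
11130 = 3×3583 + 381
3583 = 9×381 + 154
381 = 2×154 + 73
154 = 2×73 + 8
73 = 9×8 + 1
8 = 8×1 + 0
Since gcd(359743, 1450102) = 1, back-substitute to write 1 as a combination:
1 = 73 − 9·8
1 = −9·154 + 19·73
1 = 19·381 − 47·154
1 = −47·3583 + 442·381
1 = 442·11130 − 1373·3583
1 = −1373·359743 + 44378·11130
1 = 44378·1450102 − 178885·359743
So 359743·(-178885) ≡ 1 (mod 1450102), and -178885 ≡ 1271217 (mod 1450102).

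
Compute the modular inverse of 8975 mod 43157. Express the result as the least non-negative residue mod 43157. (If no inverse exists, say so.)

Run Euclid on (43157, 8975):
43157 = 4×8975 + 7257
8975 = 1×7257 + 1718
7257 = 4×1718 + 385
1718 = 4×385 + 178
385 = 2×178 + 29
178 = 6×29 + 4
29 = 7×4 + 1
4 = 4×1 + 0
Since gcd(8975, 43157) = 1, back-substitute to write 1 as a combination:
1 = 29 − 7·4
1 = −7·178 + 43·29
1 = 43·385 − 93·178
1 = −93·1718 + 415·385
1 = 415·7257 − 1753·1718
1 = −1753·8975 + 2168·7257
1 = 2168·43157 − 10425·8975
Hence 8975⁻¹ ≡ -10425 ≡ 32732 (mod 43157).

32732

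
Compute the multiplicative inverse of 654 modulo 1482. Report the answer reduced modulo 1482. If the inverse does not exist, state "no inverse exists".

no inverse exists

Euclidean algorithm on 1482, 654:
1482 = 2·654 + 174
654 = 3·174 + 132
174 = 1·132 + 42
132 = 3·42 + 6
42 = 7·6 + 0
The gcd is 6, not 1, hence no inverse exists.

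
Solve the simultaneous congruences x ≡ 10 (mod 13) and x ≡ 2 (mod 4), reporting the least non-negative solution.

Write x = 10 + 13·k. Then 13·k ≡ 2 − 10 ≡ 0 (mod 4).
Need 13⁻¹ mod 4. Extended Euclid on (4, 1):
4 = 4·1 + 0
13⁻¹ ≡ 1 (mod 4), so k ≡ 1·0 ≡ 0 (mod 4).
x = 10 + 13·0 = 10.

10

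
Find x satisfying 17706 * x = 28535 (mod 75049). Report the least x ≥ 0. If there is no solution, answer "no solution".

2371

First find gcd(17706, 75049):
75049 = 4·17706 + 4225
17706 = 4·4225 + 806
4225 = 5·806 + 195
806 = 4·195 + 26
195 = 7·26 + 13
26 = 2·13 + 0
gcd = 13 and 13 | 28535, so solutions exist. Divide through by 13: 1362x ≡ 2195 (mod 5773).
Now find 1362⁻¹ mod 5773:
5773 = 4*1362 + 325
1362 = 4*325 + 62
325 = 5*62 + 15
62 = 4*15 + 2
15 = 7*2 + 1
2 = 2*1 + 0
Back-substitute:
1 = 15 − 7·2
1 = −7·62 + 29·15
1 = 29·325 − 152·62
1 = −152·1362 + 637·325
1 = 637·5773 − 2700·1362
So 1362·(-2700) ≡ 1 (mod 5773), i.e. 1362⁻¹ ≡ 3073.
Then x ≡ 3073·2195 ≡ 2371 (mod 5773); the smallest non-negative solution is x = 2371.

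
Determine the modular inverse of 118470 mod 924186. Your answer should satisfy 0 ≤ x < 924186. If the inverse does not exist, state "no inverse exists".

no inverse exists

Euclidean algorithm on 924186, 118470:
924186 = 7·118470 + 94896
118470 = 1·94896 + 23574
94896 = 4·23574 + 600
23574 = 39·600 + 174
600 = 3·174 + 78
174 = 2·78 + 18
78 = 4·18 + 6
18 = 3·6 + 0
The gcd is 6, not 1, hence no inverse exists.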